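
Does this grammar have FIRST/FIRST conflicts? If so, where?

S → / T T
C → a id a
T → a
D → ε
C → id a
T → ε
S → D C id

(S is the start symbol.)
A FIRST/FIRST conflict occurs when two productions N → α and N → β for the same non-terminal have FIRST(α) ∩ FIRST(β) ≠ ∅ (with ε ∈ FIRST of a nullable right-hand side, so two nullable alternatives also conflict).

FIRST sets of the non-terminals at (or reachable through a nullable prefix from) the front of some alternative:
  FIRST(D) = { ε }
  FIRST(C) = { 'a', 'id' }

Productions for S:
  S → / T T: FIRST = { '/' }
  S → D C id: FIRST = { 'a', 'id' }
Productions for C:
  C → a id a: FIRST = { 'a' }
  C → id a: FIRST = { 'id' }
Productions for T:
  T → a: FIRST = { 'a' }
  T → ε: FIRST = { ε }
D has only one production, so no FIRST/FIRST conflict is possible there.

All alternatives of each non-terminal have pairwise disjoint FIRST sets.

Answer: No FIRST/FIRST conflicts.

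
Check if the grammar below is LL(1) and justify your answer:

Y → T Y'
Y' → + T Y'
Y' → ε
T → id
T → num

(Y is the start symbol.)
Yes, the grammar is LL(1).

A grammar is LL(1) if for each non-terminal N with multiple productions, the predict sets of those productions are pairwise disjoint, where PREDICT(N → α) = (FIRST(α) \ {ε}) ∪ (FOLLOW(N) if α ⇒* ε).

Relevant sets:
  FOLLOW(Y') = { $ }

For Y':
  PREDICT(Y' → '+' T Y') = { '+' }
  PREDICT(Y' → ε) = { $ }
For T:
  PREDICT(T → id) = { 'id' }
  PREDICT(T → num) = { 'num' }
Y has a single production, so nothing to check there.

All predict sets are disjoint. The grammar IS LL(1).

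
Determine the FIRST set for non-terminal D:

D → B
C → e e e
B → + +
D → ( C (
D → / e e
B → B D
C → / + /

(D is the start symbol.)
{ '(', '+', '/' }

To compute FIRST(D), examine every production with D on the left-hand side, reading each right-hand side left to right until a non-nullable symbol is reached.

FIRST sets of the other non-terminals involved (by the same procedure, iterated to a fixed point):
  FIRST(B) = { '+' }

From D → B:
  - B is a non-terminal: add FIRST(B) \ {ε} = { '+' }
    B is not nullable, so stop
From D → ( C (:
  - '(' is a terminal: add '(' and stop
From D → / e e:
  - '/' is a terminal: add '/' and stop

Collecting: FIRST(D) = { '(', '+', '/' }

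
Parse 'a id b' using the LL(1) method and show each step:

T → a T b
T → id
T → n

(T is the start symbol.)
LL(1) parsing maintains a stack (initially the start symbol over $) and the input. At each step: if the stack top is a terminal, match it against the current input token; if it is a non-terminal N, replace it with the RHS of M[N, lookahead] (the unique production whose predict set contains the lookahead).

Stack is shown with the top on the left.

Stack    Input     Action
-------------------------
T $      a id b $  output T → a T b
a T b $  a id b $  match 'a'
T b $    id b $    output T → id
id b $   id b $    match 'id'
b $      b $       match 'b'
$        $         accept

The string is accepted.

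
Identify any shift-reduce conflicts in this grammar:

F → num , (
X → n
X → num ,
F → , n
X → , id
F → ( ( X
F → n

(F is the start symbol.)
No shift-reduce conflicts

A shift-reduce conflict occurs when an LR(0) state has both:
  - a complete (reduce) item [A → α .] (dot at the end), and
  - a shift item [B → β . c γ] (dot before a terminal).

Augment with F' → F and build the canonical LR(0) collection (I0 = CLOSURE({[F' → . F]}), then GOTO on every symbol after a dot until no new states appear). It has 16 states:
  I0: { [F → . ( ( X], [F → . , n], [F → . n], [F → . num , (], [F' → . F] }  — shift
  I1: { [F → ( . ( X] }  — shift
  I2: { [F → , . n] }  — shift
  I3: { [F' → F .] }  — accept
  I4: { [F → n .] }  — reduce
  I5: { [F → num . , (] }  — shift
  I6: { [F → num , . (] }  — shift
  I7: { [F → num , ( .] }  — reduce
  I8: { [F → , n .] }  — reduce
  I9: { [F → ( ( . X], [X → . , id], [X → . n], [X → . num ,] }  — shift
  I10: { [X → , . id] }  — shift
  I11: { [F → ( ( X .] }  — reduce
  I12: { [X → n .] }  — reduce
  I13: { [X → num . ,] }  — shift
  I14: { [X → num , .] }  — reduce
  I15: { [X → , id .] }  — reduce

No state contains both a complete item and a shift item.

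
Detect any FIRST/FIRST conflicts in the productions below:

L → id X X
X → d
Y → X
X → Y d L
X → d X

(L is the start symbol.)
FIRST sets of the non-terminals at (or reachable through a nullable prefix from) the front of some alternative:
  FIRST(Y) = { 'd' }

Productions for X:
  X → d: FIRST = { 'd' }
  X → Y d L: FIRST = { 'd' }
  X → d X: FIRST = { 'd' }
L, Y have only one production, so no FIRST/FIRST conflict is possible there.

Conflict for X: X → d and X → Y d L
  Overlap: { 'd' }
Conflict for X: X → d and X → d X
  Overlap: { 'd' }
Conflict for X: X → Y d L and X → d X
  Overlap: { 'd' }

Answer: Yes. X → d / X → Y d L on { 'd' }; X → d / X → d X on { 'd' }; X → Y d L / X → d X on { 'd' }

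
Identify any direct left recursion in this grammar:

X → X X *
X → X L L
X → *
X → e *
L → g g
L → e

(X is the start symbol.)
Yes, X is left-recursive

X → X X *: LEFT RECURSIVE (starts with X)
X → X L L: LEFT RECURSIVE (starts with X)
X → *: starts with '*'
X → e *: starts with e
L → g g: starts with g
L → e: starts with e

The grammar has direct left recursion on: X.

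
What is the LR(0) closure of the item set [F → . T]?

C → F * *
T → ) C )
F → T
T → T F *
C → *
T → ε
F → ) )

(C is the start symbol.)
{ [F → . T], [T → . ) C )], [T → . T F *], [T → .] }

Start with: [F → . T]
  [F → . T] has the dot before T: add [T → . ) C )], [T → . T F *], [T → .]
No further items can be added.

CLOSURE = { [F → . T], [T → . ) C )], [T → . T F *], [T → .] }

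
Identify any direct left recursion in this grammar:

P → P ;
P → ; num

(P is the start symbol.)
Direct left recursion occurs when N → N α for some non-terminal N (the right-hand side begins with the left-hand side itself).

P → P ;: LEFT RECURSIVE (starts with P)
P → ; num: starts with ';'

The grammar has direct left recursion on: P.

Answer: Yes, P is left-recursive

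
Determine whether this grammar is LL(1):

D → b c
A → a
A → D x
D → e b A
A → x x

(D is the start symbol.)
Yes, the grammar is LL(1).

A grammar is LL(1) if for each non-terminal N with multiple productions, the predict sets of those productions are pairwise disjoint, where PREDICT(N → α) = (FIRST(α) \ {ε}) ∪ (FOLLOW(N) if α ⇒* ε).

Relevant sets:
  FIRST(D) = { 'b', 'e' }

For D:
  PREDICT(D → b c) = { 'b' }
  PREDICT(D → e b A) = { 'e' }
For A:
  PREDICT(A → a) = { 'a' }
  PREDICT(A → D x) = { 'b', 'e' }
  PREDICT(A → x x) = { 'x' }

All predict sets are disjoint. The grammar IS LL(1).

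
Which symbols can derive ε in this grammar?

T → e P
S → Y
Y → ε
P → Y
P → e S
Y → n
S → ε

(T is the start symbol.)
ε-productions: Y → ε, S → ε
So Y, S are immediately nullable.
P → Y: every symbol on the right is nullable, so P is nullable too.
No further non-terminal can be added: every production for the remaining non-terminals contains a terminal or a non-nullable non-terminal.
Nullable = { 'P', 'S', 'Y' }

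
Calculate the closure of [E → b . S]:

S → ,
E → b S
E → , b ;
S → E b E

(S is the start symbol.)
Start with: [E → b . S]
  [E → b . S] has the dot before S: add [S → . ,], [S → . E b E]
  [S → . E b E] has the dot before E: add [E → . b S], [E → . , b ;]
No further items can be added.

CLOSURE = { [E → . , b ;], [E → . b S], [E → b . S], [S → . ,], [S → . E b E] }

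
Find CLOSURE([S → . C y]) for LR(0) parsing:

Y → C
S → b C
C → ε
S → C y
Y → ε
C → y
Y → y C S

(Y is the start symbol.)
{ [C → . y], [C → .], [S → . C y] }

To compute CLOSURE, for each item [A → α.Bβ] where B is a non-terminal, add [B → .γ] for all productions B → γ; repeat for the newly added items until nothing changes.

Start with: [S → . C y]
  [S → . C y] has the dot before C: add [C → .], [C → . y]
No further items can be added.

CLOSURE = { [C → . y], [C → .], [S → . C y] }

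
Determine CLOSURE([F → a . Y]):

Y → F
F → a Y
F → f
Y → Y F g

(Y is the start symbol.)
{ [F → . a Y], [F → . f], [F → a . Y], [Y → . F], [Y → . Y F g] }

To compute CLOSURE, for each item [A → α.Bβ] where B is a non-terminal, add [B → .γ] for all productions B → γ; repeat for the newly added items until nothing changes.

Start with: [F → a . Y]
  [F → a . Y] has the dot before Y: add [Y → . F], [Y → . Y F g]
  [Y → . F] has the dot before F: add [F → . a Y], [F → . f]
No further items can be added.

CLOSURE = { [F → . a Y], [F → . f], [F → a . Y], [Y → . F], [Y → . Y F g] }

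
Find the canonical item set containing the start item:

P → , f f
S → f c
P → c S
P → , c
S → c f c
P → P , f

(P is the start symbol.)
{ [P → . , c], [P → . , f f], [P → . P , f], [P → . c S], [P' → . P] }

First, augment the grammar with P' → P
I₀ = CLOSURE({ [P' → . P] }):
  [P' → . P] has the dot before P: add [P → . , f f], [P → . c S], [P → . , c], [P → . P , f]
No further items can be added.

I₀ = { [P → . , c], [P → . , f f], [P → . P , f], [P → . c S], [P' → . P] }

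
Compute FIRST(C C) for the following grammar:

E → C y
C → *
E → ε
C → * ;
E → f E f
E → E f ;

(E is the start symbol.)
FIRST sets of the non-terminals involved (from the grammar, by fixed-point iteration):
  FIRST(C) = { '*' }

To compute FIRST(C C), process the symbols left to right:
Symbol C is a non-terminal. Add FIRST(C) \ {ε} = { '*' }
C is not nullable (ε ∉ FIRST(C)), so stop here.
FIRST(C C) = { '*' }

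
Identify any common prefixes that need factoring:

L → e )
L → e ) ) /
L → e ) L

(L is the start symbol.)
Left-factoring is needed when two productions for the same non-terminal
share a common prefix on the right-hand side.

Productions for L:
  L → e )
  L → e ) ) /
  L → e ) L

Found common prefix 'e )' in productions for L

Answer: Yes, L has productions with common prefix 'e )'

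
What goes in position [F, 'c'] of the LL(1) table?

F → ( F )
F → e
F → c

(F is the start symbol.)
To find M[F, 'c'], we find productions for F where 'c' is in the predict set (PREDICT(N → α) = (FIRST(α) \ {ε}) ∪ (FOLLOW(N) if α ⇒* ε)).

F → ( F ): PREDICT = { '(' }
F → e: PREDICT = { 'e' }
F → c: PREDICT = { 'c' }
  'c' is in predict set, so this production goes in M[F, 'c']

M[F, 'c'] = F → c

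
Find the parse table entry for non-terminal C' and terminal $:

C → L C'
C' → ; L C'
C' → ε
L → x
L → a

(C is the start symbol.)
To find M[C', $], we find productions for C' where $ is in the predict set (PREDICT(N → α) = (FIRST(α) \ {ε}) ∪ (FOLLOW(N) if α ⇒* ε)).

Relevant sets:
  FOLLOW(C') = { $ }

C' → ; L C': PREDICT = { ';' }
C' → ε: PREDICT = { $ }
  $ is in predict set, so this production goes in M[C', $]

M[C', $] = C' → ε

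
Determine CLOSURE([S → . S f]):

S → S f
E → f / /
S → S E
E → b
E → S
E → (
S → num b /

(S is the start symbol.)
{ [S → . S E], [S → . S f], [S → . num b /] }

Start with: [S → . S f]
  [S → . S f] has the dot before S: add [S → . S E], [S → . num b /]
No further items can be added.

CLOSURE = { [S → . S E], [S → . S f], [S → . num b /] }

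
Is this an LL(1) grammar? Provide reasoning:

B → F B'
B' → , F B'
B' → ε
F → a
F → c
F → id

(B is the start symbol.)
Yes, the grammar is LL(1).

A grammar is LL(1) if for each non-terminal N with multiple productions, the predict sets of those productions are pairwise disjoint, where PREDICT(N → α) = (FIRST(α) \ {ε}) ∪ (FOLLOW(N) if α ⇒* ε).

Relevant sets:
  FOLLOW(B') = { $ }

For B':
  PREDICT(B' → ',' F B') = { ',' }
  PREDICT(B' → ε) = { $ }
For F:
  PREDICT(F → a) = { 'a' }
  PREDICT(F → c) = { 'c' }
  PREDICT(F → id) = { 'id' }
B has a single production, so nothing to check there.

All predict sets are disjoint. The grammar IS LL(1).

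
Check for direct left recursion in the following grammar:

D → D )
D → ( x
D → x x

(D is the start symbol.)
Direct left recursion occurs when N → N α for some non-terminal N (the right-hand side begins with the left-hand side itself).

D → D ): LEFT RECURSIVE (starts with D)
D → ( x: starts with '('
D → x x: starts with x

The grammar has direct left recursion on: D.

Answer: Yes, D is left-recursive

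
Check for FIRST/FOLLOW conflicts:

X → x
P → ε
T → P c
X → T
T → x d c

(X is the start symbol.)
Nullable non-terminals: P.
P has a nullable alternative but only one production, so nothing to check.

T, X have no nullable alternative, so no FIRST/FOLLOW check is needed there.

No FIRST/FOLLOW conflicts found.

Answer: No FIRST/FOLLOW conflicts.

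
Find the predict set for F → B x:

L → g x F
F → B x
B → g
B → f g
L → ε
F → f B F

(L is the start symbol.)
{ 'f', 'g' }

PREDICT(F → B x) = (FIRST(RHS) \ {ε}) ∪ (FOLLOW(F) if ε ∈ FIRST(RHS), i.e. RHS ⇒* ε)
FIRST(B) = { 'f', 'g' }
FIRST(B x) = { 'f', 'g' }
ε ∉ FIRST(B x), so FOLLOW(F) is not added.
PREDICT(F → B x) = { 'f', 'g' }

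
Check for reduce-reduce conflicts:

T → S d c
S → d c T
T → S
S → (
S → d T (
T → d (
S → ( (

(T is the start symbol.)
Augment with T' → T and build the canonical LR(0) collection (I0 = CLOSURE({[T' → . T]}), then GOTO on every symbol after a dot until no new states appear). It has 13 states:
  I0: { [S → . ( (], [S → . (], [S → . d T (], [S → . d c T], [T → . S d c], [T → . S], [T → . d (], [T' → . T] }  — shift
  I1: { [S → ( . (], [S → ( .] }  — shift, reduce
  I2: { [T → S . d c], [T → S .] }  — shift, reduce
  I3: { [T' → T .] }  — accept
  I4: { [S → . ( (], [S → . (], [S → . d T (], [S → . d c T], [S → d . T (], [S → d . c T], [T → . S d c], [T → . S], [T → . d (], [T → d . (] }  — shift
  I5: { [S → ( . (], [S → ( .], [T → d ( .] }  — shift, 2 reduces
  I6: { [S → d T . (] }  — shift
  I7: { [S → . ( (], [S → . (], [S → . d T (], [S → . d c T], [S → d c . T], [T → . S d c], [T → . S], [T → . d (] }  — shift
  I8: { [S → d c T .] }  — reduce
  I9: { [S → d T ( .] }  — reduce
  I10: { [S → ( ( .] }  — reduce
  I11: { [T → S d . c] }  — shift
  I12: { [T → S d c .] }  — reduce

I5 contains complete items [S → ( .], [T → d ( .] — reduce-reduce conflict.

Answer: Yes — I5: [S → ( .] vs [T → d ( .]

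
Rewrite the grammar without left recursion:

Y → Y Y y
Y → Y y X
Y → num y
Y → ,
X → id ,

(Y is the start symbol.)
Y is directly left-recursive. The standard transformation for
  A → A α₁ | ... | A α_m | β₁ | ... | β_n
is
  A  → β₁ A' | ... | β_n A'
  A' → α₁ A' | ... | α_m A' | ε

Y → num y becomes Y → num y Y'
Y → , becomes Y → , Y'
Y → Y Y y becomes Y' → Y y Y'
Y → Y y X becomes Y' → y X Y'
Add Y' → ε

Productions for other non-terminals are unchanged:
  X → id ,

Resulting grammar:
Y → num y Y'
Y → , Y'
Y' → Y y Y'
Y' → y X Y'
Y' → ε
X → id ,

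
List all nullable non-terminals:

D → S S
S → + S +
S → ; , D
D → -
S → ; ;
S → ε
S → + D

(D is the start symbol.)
{ 'D', 'S' }

ε-productions: S → ε
So S is immediately nullable.
D → S S: every symbol on the right is nullable, so D is nullable too.
Every non-terminal is now nullable.
Nullable = { 'D', 'S' }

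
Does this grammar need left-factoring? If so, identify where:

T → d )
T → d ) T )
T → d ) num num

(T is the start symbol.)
Left-factoring is needed when two productions for the same non-terminal
share a common prefix on the right-hand side.

Productions for T:
  T → d )
  T → d ) T )
  T → d ) num num

Found common prefix 'd )' in productions for T

Answer: Yes, T has productions with common prefix 'd )'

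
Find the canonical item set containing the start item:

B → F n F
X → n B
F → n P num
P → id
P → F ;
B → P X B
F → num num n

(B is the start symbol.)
First, augment the grammar with B' → B
I₀ = CLOSURE({ [B' → . B] }):
  [B' → . B] has the dot before B: add [B → . F n F], [B → . P X B]
  [B → . F n F] has the dot before F: add [F → . n P num], [F → . num num n]
  [B → . P X B] has the dot before P: add [P → . id], [P → . F ;]
No further items can be added.

I₀ = { [B → . F n F], [B → . P X B], [B' → . B], [F → . n P num], [F → . num num n], [P → . F ;], [P → . id] }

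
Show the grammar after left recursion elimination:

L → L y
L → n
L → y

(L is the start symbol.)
L → n L'
L → y L'
L' → y L'
L' → ε

L is directly left-recursive. The standard transformation for
  A → A α₁ | ... | A α_m | β₁ | ... | β_n
is
  A  → β₁ A' | ... | β_n A'
  A' → α₁ A' | ... | α_m A' | ε

L → n becomes L → n L'
L → y becomes L → y L'
L → L y becomes L' → y L'
Add L' → ε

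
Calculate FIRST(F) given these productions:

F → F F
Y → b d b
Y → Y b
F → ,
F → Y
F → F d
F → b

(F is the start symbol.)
To compute FIRST(F), examine every production with F on the left-hand side, reading each right-hand side left to right until a non-nullable symbol is reached.

FIRST sets of the other non-terminals involved (by the same procedure, iterated to a fixed point):
  FIRST(Y) = { 'b' }

From F → F F:
  - F is the symbol being defined: contributes nothing new
    F is not nullable, so stop
From F → ,:
  - ',' is a terminal: add ',' and stop
From F → Y:
  - Y is a non-terminal: add FIRST(Y) \ {ε} = { 'b' }
    Y is not nullable, so stop
From F → F d:
  - F is the symbol being defined: contributes nothing new
    F is not nullable, so stop
From F → b:
  - b is a terminal: add 'b' and stop

Collecting: FIRST(F) = { ',', 'b' }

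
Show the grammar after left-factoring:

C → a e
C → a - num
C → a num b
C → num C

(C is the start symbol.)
C → a C'
C' → e
C' → - num
C' → num b
C → num C

Left-factoring transforms A → αβ₁ | αβ₂ into A → αA' and A' → β₁ | β₂
(α is the longest common prefix among the alternatives). Repeat until
no nonterminal has two alternatives with a common prefix.

Round 1: C has alternatives sharing prefix 'a'. Introduce C': C → a C'
  Add: C' → e
  Add: C' → - num
  Add: C' → num b

No remaining common prefixes — done.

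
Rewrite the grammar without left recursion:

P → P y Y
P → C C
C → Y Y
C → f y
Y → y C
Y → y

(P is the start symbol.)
P → C C P'
P' → y Y P'
P' → ε
C → Y Y
C → f y
Y → y C
Y → y

P is directly left-recursive. The standard transformation for
  A → A α₁ | ... | A α_m | β₁ | ... | β_n
is
  A  → β₁ A' | ... | β_n A'
  A' → α₁ A' | ... | α_m A' | ε

P → C C becomes P → C C P'
P → P y Y becomes P' → y Y P'
Add P' → ε

Productions for other non-terminals are unchanged:
  C → Y Y
  C → f y
  Y → y C
  Y → y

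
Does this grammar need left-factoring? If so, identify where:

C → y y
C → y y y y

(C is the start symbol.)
Left-factoring is needed when two productions for the same non-terminal
share a common prefix on the right-hand side.

Productions for C:
  C → y y
  C → y y y y

Found common prefix 'y y' in productions for C

Answer: Yes, C has productions with common prefix 'y y'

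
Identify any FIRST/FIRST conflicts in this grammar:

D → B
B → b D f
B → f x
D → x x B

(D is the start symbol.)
No FIRST/FIRST conflicts.

A FIRST/FIRST conflict occurs when two productions N → α and N → β for the same non-terminal have FIRST(α) ∩ FIRST(β) ≠ ∅ (with ε ∈ FIRST of a nullable right-hand side, so two nullable alternatives also conflict).

FIRST sets of the non-terminals at (or reachable through a nullable prefix from) the front of some alternative:
  FIRST(B) = { 'b', 'f' }

Productions for D:
  D → B: FIRST = { 'b', 'f' }
  D → x x B: FIRST = { 'x' }
Productions for B:
  B → b D f: FIRST = { 'b' }
  B → f x: FIRST = { 'f' }

All alternatives of each non-terminal have pairwise disjoint FIRST sets.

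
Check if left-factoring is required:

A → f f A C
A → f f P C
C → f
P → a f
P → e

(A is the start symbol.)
Left-factoring is needed when two productions for the same non-terminal
share a common prefix on the right-hand side.

Productions for A:
  A → f f A C
  A → f f P C
Productions for P:
  P → a f
  P → e

Found common prefix 'f f' in productions for A

Answer: Yes, A has productions with common prefix 'f f'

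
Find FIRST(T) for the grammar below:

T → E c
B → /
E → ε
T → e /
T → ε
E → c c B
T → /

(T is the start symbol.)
To compute FIRST(T), examine every production with T on the left-hand side, reading each right-hand side left to right until a non-nullable symbol is reached.

FIRST sets of the other non-terminals involved (by the same procedure, iterated to a fixed point):
  FIRST(E) = { 'c', ε }

From T → E c:
  - E is a non-terminal: add FIRST(E) \ {ε} = { 'c' }
    E is nullable, so continue to the next symbol
  - c is a terminal: add 'c' and stop
From T → e /:
  - e is a terminal: add 'e' and stop
From T → ε:
  - ε-production, so ε ∈ FIRST(T)
From T → /:
  - '/' is a terminal: add '/' and stop

Collecting: FIRST(T) = { '/', 'c', 'e', ε }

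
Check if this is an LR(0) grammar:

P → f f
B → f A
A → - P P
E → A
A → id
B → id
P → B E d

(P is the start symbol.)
Yes, the grammar is LR(0)

Augment with P' → P and build the canonical LR(0) collection (I0 = CLOSURE({[P' → . P]}), then GOTO on every symbol after a dot until no new states appear). It has 14 states:
  I0: { [B → . f A], [B → . id], [P → . B E d], [P → . f f], [P' → . P] }  — shift
  I1: { [A → . - P P], [A → . id], [E → . A], [P → B . E d] }  — shift
  I2: { [P' → P .] }  — accept
  I3: { [A → . - P P], [A → . id], [B → f . A], [P → f . f] }  — shift
  I4: { [B → id .] }  — reduce
  I5: { [A → - . P P], [B → . f A], [B → . id], [P → . B E d], [P → . f f] }  — shift
  I6: { [B → f A .] }  — reduce
  I7: { [P → f f .] }  — reduce
  I8: { [A → id .] }  — reduce
  I9: { [A → - P . P], [B → . f A], [B → . id], [P → . B E d], [P → . f f] }  — shift
  I10: { [A → - P P .] }  — reduce
  I11: { [E → A .] }  — reduce
  I12: { [P → B E . d] }  — shift
  I13: { [P → B E d .] }  — reduce

Every state is either a pure shift/goto state or contains exactly one complete item and nothing to shift — no conflicts. The grammar is LR(0).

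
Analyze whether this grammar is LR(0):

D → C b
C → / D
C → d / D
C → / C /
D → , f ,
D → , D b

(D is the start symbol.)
Augment with D' → D and build the canonical LR(0) collection (I0 = CLOSURE({[D' → . D]}), then GOTO on every symbol after a dot until no new states appear). It has 16 states:
  I0: { [C → . / C /], [C → . / D], [C → . d / D], [D → . , D b], [D → . , f ,], [D → . C b], [D' → . D] }  — shift
  I1: { [C → . / C /], [C → . / D], [C → . d / D], [D → , . D b], [D → , . f ,], [D → . , D b], [D → . , f ,], [D → . C b] }  — shift
  I2: { [C → . / C /], [C → . / D], [C → . d / D], [C → / . C /], [C → / . D], [D → . , D b], [D → . , f ,], [D → . C b] }  — shift
  I3: { [D → C . b] }  — shift
  I4: { [D' → D .] }  — accept
  I5: { [C → d . / D] }  — shift
  I6: { [C → . / C /], [C → . / D], [C → . d / D], [C → d / . D], [D → . , D b], [D → . , f ,], [D → . C b] }  — shift
  I7: { [C → d / D .] }  — reduce
  I8: { [D → C b .] }  — reduce
  I9: { [C → / C . /], [D → C . b] }  — shift
  I10: { [C → / D .] }  — reduce
  I11: { [C → / C / .] }  — reduce
  I12: { [D → , D . b] }  — shift
  I13: { [D → , f . ,] }  — shift
  I14: { [D → , f , .] }  — reduce
  I15: { [D → , D b .] }  — reduce

Every state is either a pure shift/goto state or contains exactly one complete item and nothing to shift — no conflicts. The grammar is LR(0).

Answer: Yes, the grammar is LR(0)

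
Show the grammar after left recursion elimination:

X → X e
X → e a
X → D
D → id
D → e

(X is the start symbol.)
X → e a X'
X → D X'
X' → e X'
X' → ε
D → id
D → e

X is directly left-recursive. The standard transformation for
  A → A α₁ | ... | A α_m | β₁ | ... | β_n
is
  A  → β₁ A' | ... | β_n A'
  A' → α₁ A' | ... | α_m A' | ε

X → e a becomes X → e a X'
X → D becomes X → D X'
X → X e becomes X' → e X'
Add X' → ε

Productions for other non-terminals are unchanged:
  D → id
  D → e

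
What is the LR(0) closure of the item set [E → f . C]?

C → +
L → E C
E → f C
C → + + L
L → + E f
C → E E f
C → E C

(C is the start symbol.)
Start with: [E → f . C]
  [E → f . C] has the dot before C: add [C → . +], [C → . + + L], [C → . E E f], [C → . E C]
  [C → . E E f] has the dot before E: add [E → . f C]
No further items can be added.

CLOSURE = { [C → . + + L], [C → . +], [C → . E C], [C → . E E f], [E → . f C], [E → f . C] }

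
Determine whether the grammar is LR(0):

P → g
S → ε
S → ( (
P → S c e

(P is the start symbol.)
A grammar is LR(0) if no state in the canonical LR(0) collection has:
  - both a shift item (dot before a terminal) and a complete item (shift-reduce conflict), or
  - two or more complete items (reduce-reduce conflict; the accept item [P' → P .] counts as a complete item here).

Augment with P' → P and build the canonical LR(0) collection (I0 = CLOSURE({[P' → . P]}), then GOTO on every symbol after a dot until no new states appear). It has 8 states:
  I0: { [P → . S c e], [P → . g], [P' → . P], [S → . ( (], [S → .] }  — shift, reduce
  I1: { [S → ( . (] }  — shift
  I2: { [P' → P .] }  — accept
  I3: { [P → S . c e] }  — shift
  I4: { [P → g .] }  — reduce
  I5: { [P → S c . e] }  — shift
  I6: { [P → S c e .] }  — reduce
  I7: { [S → ( ( .] }  — reduce

Conflict in state I0:
  Shift-reduce conflict between [S → .] and [P → . g]
So the grammar is NOT LR(0).

Answer: No. Shift-reduce conflict between [S → .] and [P → . g]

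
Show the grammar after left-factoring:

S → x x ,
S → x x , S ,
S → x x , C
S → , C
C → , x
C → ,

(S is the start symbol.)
Left-factoring transforms A → αβ₁ | αβ₂ into A → αA' and A' → β₁ | β₂
(α is the longest common prefix among the alternatives). Repeat until
no nonterminal has two alternatives with a common prefix.

Round 1: S has alternatives sharing prefix 'x x ,'. Introduce S': S → x x , S'
  Add: S' → ε
  Add: S' → S ,
  Add: S' → C

Round 2: C has alternatives sharing prefix ','. Introduce C': C → , C'
  Add: C' → x
  Add: C' → ε

No remaining common prefixes — done.

Resulting grammar:
S → x x , S'
S' → ε
S' → S ,
S' → C
S → , C
C → , C'
C' → x
C' → ε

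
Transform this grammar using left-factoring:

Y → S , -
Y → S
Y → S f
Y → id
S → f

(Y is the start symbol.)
Y → S Y'
Y' → , -
Y' → ε
Y' → f
Y → id
S → f

Left-factoring transforms A → αβ₁ | αβ₂ into A → αA' and A' → β₁ | β₂
(α is the longest common prefix among the alternatives). Repeat until
no nonterminal has two alternatives with a common prefix.

Round 1: Y has alternatives sharing prefix 'S'. Introduce Y': Y → S Y'
  Add: Y' → , -
  Add: Y' → ε
  Add: Y' → f

No remaining common prefixes — done.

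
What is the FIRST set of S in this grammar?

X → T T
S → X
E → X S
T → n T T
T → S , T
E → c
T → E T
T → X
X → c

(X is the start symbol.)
To compute FIRST(S), examine every production with S on the left-hand side, reading each right-hand side left to right until a non-nullable symbol is reached.

FIRST sets of the other non-terminals involved (by the same procedure, iterated to a fixed point):
  FIRST(X) = { 'c', 'n' }

From S → X:
  - X is a non-terminal: add FIRST(X) \ {ε} = { 'c', 'n' }
    X is not nullable, so stop

Collecting: FIRST(S) = { 'c', 'n' }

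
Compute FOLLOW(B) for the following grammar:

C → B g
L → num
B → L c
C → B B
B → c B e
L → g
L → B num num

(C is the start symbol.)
{ $, 'c', 'e', 'g', 'num' }

To compute FOLLOW(B), find every occurrence of B on a right-hand side N → α B β: add FIRST(β) \ {ε}, and if β is empty or nullable also add FOLLOW(N). Iterate to a fixed point.

In C → B g: B is followed by g, add FIRST(g) \ {ε} = { 'g' }
In C → B B: B is followed by B, add FIRST(B) \ {ε} = { 'c', 'g', 'num' }
In C → B B: B is at the end, add FOLLOW(C)
In B → c B e: B is followed by e, add FIRST(e) \ {ε} = { 'e' }
In L → B num num: B is followed by num num, add FIRST(num num) \ {ε} = { 'num' }

The FOLLOW sets referred to above (computed the same way, to a fixed point):
  FOLLOW(C) = { $ }

Taking the union: FOLLOW(B) = { $, 'c', 'e', 'g', 'num' }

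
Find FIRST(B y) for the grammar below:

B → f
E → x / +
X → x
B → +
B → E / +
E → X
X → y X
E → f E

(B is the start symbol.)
FIRST sets of the non-terminals involved (from the grammar, by fixed-point iteration):
  FIRST(B) = { '+', 'f', 'x', 'y' }

To compute FIRST(B y), process the symbols left to right:
Symbol B is a non-terminal. Add FIRST(B) \ {ε} = { '+', 'f', 'x', 'y' }
B is not nullable (ε ∉ FIRST(B)), so stop here.
FIRST(B y) = { '+', 'f', 'x', 'y' }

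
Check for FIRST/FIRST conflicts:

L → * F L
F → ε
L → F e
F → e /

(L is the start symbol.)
A FIRST/FIRST conflict occurs when two productions N → α and N → β for the same non-terminal have FIRST(α) ∩ FIRST(β) ≠ ∅ (with ε ∈ FIRST of a nullable right-hand side, so two nullable alternatives also conflict).

FIRST sets of the non-terminals at (or reachable through a nullable prefix from) the front of some alternative:
  FIRST(F) = { 'e', ε }

Productions for L:
  L → * F L: FIRST = { '*' }
  L → F e: FIRST = { 'e' }
Productions for F:
  F → ε: FIRST = { ε }
  F → e /: FIRST = { 'e' }

All alternatives of each non-terminal have pairwise disjoint FIRST sets.

Answer: No FIRST/FIRST conflicts.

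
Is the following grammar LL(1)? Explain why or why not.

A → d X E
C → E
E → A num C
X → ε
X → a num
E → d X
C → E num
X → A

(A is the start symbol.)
Relevant sets:
  FIRST(E) = { 'd' }
  FIRST(A) = { 'd' }
  FOLLOW(X) = { $, 'd', 'num' }

For C:
  PREDICT(C → E) = { 'd' }
  PREDICT(C → E num) = { 'd' }
For E:
  PREDICT(E → A num C) = { 'd' }
  PREDICT(E → d X) = { 'd' }
For X:
  PREDICT(X → ε) = { $, 'd', 'num' }
  PREDICT(X → a num) = { 'a' }
  PREDICT(X → A) = { 'd' }
A has a single production, so nothing to check there.

Conflict found: Predict set conflict for C: { 'd' }
The grammar is NOT LL(1).

Answer: No. Predict set conflict for C: { 'd' }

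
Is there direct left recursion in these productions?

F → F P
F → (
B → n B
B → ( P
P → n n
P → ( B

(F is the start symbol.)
Direct left recursion occurs when N → N α for some non-terminal N (the right-hand side begins with the left-hand side itself).

F → F P: LEFT RECURSIVE (starts with F)
F → (: starts with '('
B → n B: starts with n
B → ( P: starts with '('
P → n n: starts with n
P → ( B: starts with '('

The grammar has direct left recursion on: F.

Answer: Yes, F is left-recursive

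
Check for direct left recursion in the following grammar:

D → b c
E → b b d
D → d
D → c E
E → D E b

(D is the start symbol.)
No direct left recursion

Direct left recursion occurs when N → N α for some non-terminal N (the right-hand side begins with the left-hand side itself).

D → b c: starts with b
E → b b d: starts with b
D → d: starts with d
D → c E: starts with c
E → D E b: starts with D

No direct left recursion found.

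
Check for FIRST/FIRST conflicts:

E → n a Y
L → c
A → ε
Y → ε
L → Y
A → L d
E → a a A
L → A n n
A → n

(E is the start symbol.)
A FIRST/FIRST conflict occurs when two productions N → α and N → β for the same non-terminal have FIRST(α) ∩ FIRST(β) ≠ ∅ (with ε ∈ FIRST of a nullable right-hand side, so two nullable alternatives also conflict).

FIRST sets of the non-terminals at (or reachable through a nullable prefix from) the front of some alternative:
  FIRST(Y) = { ε }
  FIRST(A) = { 'c', 'd', 'n', ε }
  FIRST(L) = { 'c', 'd', 'n', ε }

Productions for E:
  E → n a Y: FIRST = { 'n' }
  E → a a A: FIRST = { 'a' }
Productions for L:
  L → c: FIRST = { 'c' }
  L → Y: FIRST = { ε }
  L → A n n: FIRST = { 'c', 'd', 'n' }
Productions for A:
  A → ε: FIRST = { ε }
  A → L d: FIRST = { 'c', 'd', 'n' }
  A → n: FIRST = { 'n' }
Y has only one production, so no FIRST/FIRST conflict is possible there.

Conflict for L: L → c and L → A n n
  Overlap: { 'c' }
Conflict for A: A → L d and A → n
  Overlap: { 'n' }

Answer: Yes. L → c / L → A n n on { 'c' }; A → L d / A → n on { 'n' }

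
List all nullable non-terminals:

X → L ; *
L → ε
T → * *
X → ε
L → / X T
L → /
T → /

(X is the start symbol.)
{ 'L', 'X' }

A non-terminal is nullable if it can derive ε (the empty string): either it has an ε-production, or it has a production whose right-hand side consists entirely of nullable non-terminals.

ε-productions: L → ε, X → ε
So L, X are immediately nullable.
No further non-terminal can be added: every production for the remaining non-terminals contains a terminal or a non-nullable non-terminal.
Nullable = { 'L', 'X' }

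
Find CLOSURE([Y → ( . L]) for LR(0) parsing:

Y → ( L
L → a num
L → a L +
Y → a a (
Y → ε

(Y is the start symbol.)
{ [L → . a L +], [L → . a num], [Y → ( . L] }

Start with: [Y → ( . L]
  [Y → ( . L] has the dot before L: add [L → . a num], [L → . a L +]
No further items can be added.

CLOSURE = { [L → . a L +], [L → . a num], [Y → ( . L] }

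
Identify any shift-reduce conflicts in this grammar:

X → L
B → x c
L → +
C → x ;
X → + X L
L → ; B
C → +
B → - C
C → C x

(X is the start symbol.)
A shift-reduce conflict occurs when an LR(0) state has both:
  - a complete (reduce) item [A → α .] (dot at the end), and
  - a shift item [B → β . c γ] (dot before a terminal).

Augment with X' → X and build the canonical LR(0) collection (I0 = CLOSURE({[X' → . X]}), then GOTO on every symbol after a dot until no new states appear). It has 17 states:
  I0: { [L → . +], [L → . ; B], [X → . + X L], [X → . L], [X' → . X] }  — shift
  I1: { [L → + .], [L → . +], [L → . ; B], [X → + . X L], [X → . + X L], [X → . L] }  — shift, reduce
  I2: { [B → . - C], [B → . x c], [L → ; . B] }  — shift
  I3: { [X → L .] }  — reduce
  I4: { [X' → X .] }  — accept
  I5: { [B → - . C], [C → . +], [C → . C x], [C → . x ;] }  — shift
  I6: { [L → ; B .] }  — reduce
  I7: { [B → x . c] }  — shift
  I8: { [B → x c .] }  — reduce
  I9: { [C → + .] }  — reduce
  I10: { [B → - C .], [C → C . x] }  — shift, reduce
  I11: { [C → x . ;] }  — shift
  I12: { [C → x ; .] }  — reduce
  I13: { [C → C x .] }  — reduce
  I14: { [L → . +], [L → . ; B], [X → + X . L] }  — shift
  I15: { [L → + .] }  — reduce
  I16: { [X → + X L .] }  — reduce

I1 contains reduce item [L → + .] and shift items [L → . +], [L → . ; B], [X → . + X L] — shift-reduce conflict.
I10 contains reduce item [B → - C .] and shift item [C → C . x] — shift-reduce conflict.

Answer: Yes — I1: [L → + .] vs [L → . +]; I10: [B → - C .] vs [C → C . x]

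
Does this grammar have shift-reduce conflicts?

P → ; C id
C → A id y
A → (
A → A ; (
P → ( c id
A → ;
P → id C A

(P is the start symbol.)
Yes — I9: [P → id C A .] vs [A → A . ; (]

A shift-reduce conflict occurs when an LR(0) state has both:
  - a complete (reduce) item [A → α .] (dot at the end), and
  - a shift item [B → β . c γ] (dot before a terminal).

Augment with P' → P and build the canonical LR(0) collection (I0 = CLOSURE({[P' → . P]}), then GOTO on every symbol after a dot until no new states appear). It has 18 states:
  I0: { [P → . ( c id], [P → . ; C id], [P → . id C A], [P' → . P] }  — shift
  I1: { [P → ( . c id] }  — shift
  I2: { [A → . (], [A → . ;], [A → . A ; (], [C → . A id y], [P → ; . C id] }  — shift
  I3: { [P' → P .] }  — accept
  I4: { [A → . (], [A → . ;], [A → . A ; (], [C → . A id y], [P → id . C A] }  — shift
  I5: { [A → ( .] }  — reduce
  I6: { [A → ; .] }  — reduce
  I7: { [A → A . ; (], [C → A . id y] }  — shift
  I8: { [A → . (], [A → . ;], [A → . A ; (], [P → id C . A] }  — shift
  I9: { [A → A . ; (], [P → id C A .] }  — shift, reduce
  I10: { [A → A ; . (] }  — shift
  I11: { [A → A ; ( .] }  — reduce
  I12: { [C → A id . y] }  — shift
  I13: { [C → A id y .] }  — reduce
  I14: { [P → ; C . id] }  — shift
  I15: { [P → ; C id .] }  — reduce
  I16: { [P → ( c . id] }  — shift
  I17: { [P → ( c id .] }  — reduce

I9 contains reduce item [P → id C A .] and shift item [A → A . ; (] — shift-reduce conflict.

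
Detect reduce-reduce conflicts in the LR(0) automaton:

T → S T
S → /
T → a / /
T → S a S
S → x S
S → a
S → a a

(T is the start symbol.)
A reduce-reduce conflict occurs when an LR(0) state has two complete items [A → α .] and [B → β .] — both call for a reduction, and with no lookahead the parser cannot choose between them.

Augment with T' → T and build the canonical LR(0) collection (I0 = CLOSURE({[T' → . T]}), then GOTO on every symbol after a dot until no new states appear). It has 16 states:
  I0: { [S → . /], [S → . a a], [S → . a], [S → . x S], [T → . S T], [T → . S a S], [T → . a / /], [T' → . T] }  — shift
  I1: { [S → / .] }  — reduce
  I2: { [S → . /], [S → . a a], [S → . a], [S → . x S], [T → . S T], [T → . S a S], [T → . a / /], [T → S . T], [T → S . a S] }  — shift
  I3: { [T' → T .] }  — accept
  I4: { [S → a . a], [S → a .], [T → a . / /] }  — shift, reduce
  I5: { [S → . /], [S → . a a], [S → . a], [S → . x S], [S → x . S] }  — shift
  I6: { [S → x S .] }  — reduce
  I7: { [S → a . a], [S → a .] }  — shift, reduce
  I8: { [S → a a .] }  — reduce
  I9: { [T → a / . /] }  — shift
  I10: { [T → a / / .] }  — reduce
  I11: { [T → S T .] }  — reduce
  I12: { [S → . /], [S → . a a], [S → . a], [S → . x S], [S → a . a], [S → a .], [T → S a . S], [T → a . / /] }  — shift, reduce
  I13: { [S → / .], [T → a / . /] }  — shift, reduce
  I14: { [T → S a S .] }  — reduce
  I15: { [S → a . a], [S → a .], [S → a a .] }  — shift, 2 reduces

I15 contains complete items [S → a .], [S → a a .] — reduce-reduce conflict.

Answer: Yes — I15: [S → a .] vs [S → a a .]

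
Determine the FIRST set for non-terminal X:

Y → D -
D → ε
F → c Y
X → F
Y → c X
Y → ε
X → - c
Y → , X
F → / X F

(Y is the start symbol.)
To compute FIRST(X), examine every production with X on the left-hand side, reading each right-hand side left to right until a non-nullable symbol is reached.

FIRST sets of the other non-terminals involved (by the same procedure, iterated to a fixed point):
  FIRST(F) = { '/', 'c' }

From X → F:
  - F is a non-terminal: add FIRST(F) \ {ε} = { '/', 'c' }
    F is not nullable, so stop
From X → - c:
  - '-' is a terminal: add '-' and stop

Collecting: FIRST(X) = { '-', '/', 'c' }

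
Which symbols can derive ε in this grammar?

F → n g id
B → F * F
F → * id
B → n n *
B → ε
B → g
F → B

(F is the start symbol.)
{ 'B', 'F' }

A non-terminal is nullable if it can derive ε (the empty string): either it has an ε-production, or it has a production whose right-hand side consists entirely of nullable non-terminals.

ε-productions: B → ε
So B is immediately nullable.
F → B: every symbol on the right is nullable, so F is nullable too.
Every non-terminal is now nullable.
Nullable = { 'B', 'F' }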